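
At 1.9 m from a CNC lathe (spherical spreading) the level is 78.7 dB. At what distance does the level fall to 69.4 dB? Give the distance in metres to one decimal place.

The 9.3 dB drop corresponds to a distance ratio of 10^(9.3/20) for a point source.
r₂ = 1.9·10^((78.7−69.4)/20) = 1.9·10^(9.3/20) = 5.54 m.

5.5 m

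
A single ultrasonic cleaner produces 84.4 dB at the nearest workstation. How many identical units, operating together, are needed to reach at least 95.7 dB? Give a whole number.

The shortfall is 95.7 − 84.4 = 11.3 dB, and N units add 10·log₁₀ N, so need 10·log₁₀ N ≥ 11.3.
N ≥ 10^(11.3/10) = 13.490, so N = 14.

14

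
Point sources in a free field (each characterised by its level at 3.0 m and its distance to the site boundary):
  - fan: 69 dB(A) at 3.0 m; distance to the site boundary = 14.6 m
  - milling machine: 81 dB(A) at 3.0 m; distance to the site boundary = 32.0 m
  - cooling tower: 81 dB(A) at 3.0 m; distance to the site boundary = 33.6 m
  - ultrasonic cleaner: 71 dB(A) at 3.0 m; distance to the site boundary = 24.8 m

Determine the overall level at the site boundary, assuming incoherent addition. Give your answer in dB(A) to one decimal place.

Propagate each source to the receiver with L = L_ref − 20·log₁₀(r/r_ref), then add intensities.
fan: 69 − 20·log₁₀(14.6/3.0) = 69 − 13.74 = 55.26 dB(A).
milling machine: 81 − 20·log₁₀(32.0/3.0) = 81 − 20.56 = 60.44 dB(A).
cooling tower: 81 − 20·log₁₀(33.6/3.0) = 81 − 20.98 = 60.02 dB(A).
ultrasonic cleaner: 71 − 20·log₁₀(24.8/3.0) = 71 − 18.35 = 52.65 dB(A).
Σ 10^(L/10) = 2.630e+06 → L_total = 10·log₁₀(2.630e+06) = 64.20 dB(A).

64.2 dB(A)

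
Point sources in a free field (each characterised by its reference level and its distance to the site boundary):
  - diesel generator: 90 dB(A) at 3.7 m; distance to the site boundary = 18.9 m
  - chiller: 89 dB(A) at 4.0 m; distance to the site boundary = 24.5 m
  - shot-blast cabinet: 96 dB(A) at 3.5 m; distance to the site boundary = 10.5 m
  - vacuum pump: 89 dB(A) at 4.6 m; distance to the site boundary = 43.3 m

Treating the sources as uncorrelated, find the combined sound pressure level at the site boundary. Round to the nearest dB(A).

Propagate each source to the receiver with L = L_ref − 20·log₁₀(r/r_ref), then add intensities.
diesel generator: 90 − 20·log₁₀(18.9/3.7) = 90 − 14.17 = 75.83 dB(A).
chiller: 89 − 20·log₁₀(24.5/4.0) = 89 − 15.74 = 73.26 dB(A).
shot-blast cabinet: 96 − 20·log₁₀(10.5/3.5) = 96 − 9.54 = 86.46 dB(A).
vacuum pump: 89 − 20·log₁₀(43.3/4.6) = 89 − 19.47 = 69.53 dB(A).
Σ 10^(L/10) = 5.108e+08 → L_total = 10·log₁₀(5.108e+08) = 87.08 dB(A).

87 dB(A)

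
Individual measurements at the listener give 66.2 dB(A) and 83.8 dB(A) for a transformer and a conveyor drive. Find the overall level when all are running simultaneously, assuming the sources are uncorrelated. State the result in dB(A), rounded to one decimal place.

Incoherent sources combine by intensity addition: L_total = 10·log₁₀(Σ 10^(L_i/10)).
Σ 10^(L/10) = 10^(66.2/10) + 10^(83.8/10) = 2.441e+08.
L_total = 10·log₁₀(2.441e+08) = 83.87 dB(A).

83.9 dB(A)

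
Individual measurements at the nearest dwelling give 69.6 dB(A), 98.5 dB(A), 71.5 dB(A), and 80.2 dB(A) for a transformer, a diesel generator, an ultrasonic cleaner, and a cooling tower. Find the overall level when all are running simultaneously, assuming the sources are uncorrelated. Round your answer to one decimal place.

98.6 dB(A)

For uncorrelated sources the intensities add, so convert each level to linear form, sum, and take 10·log₁₀ of the total.
Σ 10^(L/10) = 10^(69.6/10) + 10^(98.5/10) + 10^(71.5/10) + 10^(80.2/10) = 7.207e+09.
L_total = 10·log₁₀(7.207e+09) = 98.58 dB(A).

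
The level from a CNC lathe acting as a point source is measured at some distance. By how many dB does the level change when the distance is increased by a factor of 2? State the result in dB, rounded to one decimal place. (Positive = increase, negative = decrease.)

Point-source spreading: ΔL = −20·log₁₀(r₂/r₁).
ΔL = −20·log₁₀(2) = -6.02 dB.

-6.0 dB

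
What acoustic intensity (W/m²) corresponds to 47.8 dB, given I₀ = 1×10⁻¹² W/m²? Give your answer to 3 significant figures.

I/I₀ = 10^(47.8/10) = 6.026e+04, so I = 6.026e+04 × 10⁻¹² W/m².

6.03e-08 W/m²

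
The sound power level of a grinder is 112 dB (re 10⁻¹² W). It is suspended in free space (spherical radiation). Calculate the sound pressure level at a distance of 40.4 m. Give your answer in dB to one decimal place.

68.9 dB

The power spreads over a sphere of area 4π·r², so L_p = L_w − 10·log₁₀(4π·r²).
4π·r² = 2.051e+04 m², 10·log₁₀ of that is 43.120 dB.
L_p = 112 − 43.120 = 68.88 dB.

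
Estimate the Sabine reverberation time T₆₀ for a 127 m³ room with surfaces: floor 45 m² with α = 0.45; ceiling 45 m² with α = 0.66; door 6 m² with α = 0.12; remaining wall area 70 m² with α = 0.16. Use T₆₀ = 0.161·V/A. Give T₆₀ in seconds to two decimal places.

0.33 s

Summing Sᵢαᵢ: 45·0.45 + 45·0.66 + 6·0.12 + 70·0.16 = 61.87 m².
T₆₀ = 0.161 × 127 / 61.87 = 0.330 s.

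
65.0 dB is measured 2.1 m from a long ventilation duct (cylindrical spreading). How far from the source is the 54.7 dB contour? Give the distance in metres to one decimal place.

Line-source spreading drops the level by 10·log₁₀(r₂/r₁); inverting, r₂/r₁ = 10^(ΔL/10).
r₂ = 2.1·10^((65.0−54.7)/10) = 2.1·10^(10.3/10) = 22.50 m.

22.5 m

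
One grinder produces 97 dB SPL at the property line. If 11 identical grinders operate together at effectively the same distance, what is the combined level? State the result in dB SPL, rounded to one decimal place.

107.4 dB SPL

L_total = L₁ + 10·log₁₀ N for N identical incoherent sources.
L_total = 97 + 10·log₁₀(11) = 97 + 10.414 = 107.41 dB SPL.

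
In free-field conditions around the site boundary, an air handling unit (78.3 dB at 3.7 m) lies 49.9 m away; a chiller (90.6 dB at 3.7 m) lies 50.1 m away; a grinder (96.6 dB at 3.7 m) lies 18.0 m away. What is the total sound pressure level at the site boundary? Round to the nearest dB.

First find each source's level at the receiver (point-source: −20·log₁₀(r/r_ref)), then combine on an intensity basis.
air handling unit: 78.3 − 20·log₁₀(49.9/3.7) = 78.3 − 22.60 = 55.70 dB.
chiller: 90.6 − 20·log₁₀(50.1/3.7) = 90.6 − 22.63 = 67.97 dB.
grinder: 96.6 − 20·log₁₀(18.0/3.7) = 96.6 − 13.74 = 82.86 dB.
Σ 10^(L/10) = 1.998e+08 → L_total = 10·log₁₀(1.998e+08) = 83.01 dB.

83 dB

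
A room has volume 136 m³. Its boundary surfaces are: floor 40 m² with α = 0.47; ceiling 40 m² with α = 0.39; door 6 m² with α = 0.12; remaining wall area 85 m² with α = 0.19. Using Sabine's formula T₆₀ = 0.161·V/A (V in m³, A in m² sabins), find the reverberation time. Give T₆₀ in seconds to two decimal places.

A = Σ Sᵢαᵢ = 40·0.47 + 40·0.39 + 6·0.12 + 85·0.19 = 51.27 m².
T₆₀ = 0.161·V/A = 0.161·136/51.27 = 0.427 s.

0.43 s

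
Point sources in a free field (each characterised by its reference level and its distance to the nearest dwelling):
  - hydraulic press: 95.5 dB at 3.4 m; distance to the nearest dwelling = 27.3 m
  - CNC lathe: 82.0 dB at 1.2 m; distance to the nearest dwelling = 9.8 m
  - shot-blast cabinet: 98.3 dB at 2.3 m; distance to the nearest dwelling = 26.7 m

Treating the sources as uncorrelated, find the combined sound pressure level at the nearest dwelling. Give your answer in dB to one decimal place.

Apply inverse-square spreading to bring every level to the receiver, then sum 10^(L/10).
hydraulic press: 95.5 − 20·log₁₀(27.3/3.4) = 95.5 − 18.09 = 77.41 dB.
CNC lathe: 82.0 − 20·log₁₀(9.8/1.2) = 82.0 − 18.24 = 63.76 dB.
shot-blast cabinet: 98.3 − 20·log₁₀(26.7/2.3) = 98.3 − 21.30 = 77.00 dB.
Σ 10^(L/10) = 1.076e+08 → L_total = 10·log₁₀(1.076e+08) = 80.32 dB.

80.3 dB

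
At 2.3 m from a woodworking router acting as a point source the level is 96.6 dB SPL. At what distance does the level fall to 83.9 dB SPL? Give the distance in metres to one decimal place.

Point-source spreading drops the level by 20·log₁₀(r₂/r₁); inverting, r₂/r₁ = 10^(ΔL/20).
r₂ = 2.3·10^((96.6−83.9)/20) = 2.3·10^(12.7/20) = 9.92 m.

9.9 m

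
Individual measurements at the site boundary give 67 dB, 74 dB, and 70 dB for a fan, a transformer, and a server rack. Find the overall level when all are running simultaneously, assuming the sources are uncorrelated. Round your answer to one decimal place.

76.0 dB

For uncorrelated sources the intensities add, so convert each level to linear form, sum, and take 10·log₁₀ of the total.
Σ 10^(L/10) = 10^(67/10) + 10^(74/10) + 10^(70/10) = 4.013e+07.
L_total = 10·log₁₀(4.013e+07) = 76.03 dB.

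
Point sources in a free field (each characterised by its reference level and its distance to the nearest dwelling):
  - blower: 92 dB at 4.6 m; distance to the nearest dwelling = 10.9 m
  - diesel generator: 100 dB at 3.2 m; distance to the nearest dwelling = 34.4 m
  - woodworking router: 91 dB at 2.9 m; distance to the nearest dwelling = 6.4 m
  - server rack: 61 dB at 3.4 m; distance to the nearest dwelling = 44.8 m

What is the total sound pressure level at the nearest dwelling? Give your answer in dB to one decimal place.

Apply inverse-square spreading to bring every level to the receiver, then sum 10^(L/10).
blower: 92 − 20·log₁₀(10.9/4.6) = 92 − 7.49 = 84.51 dB.
diesel generator: 100 − 20·log₁₀(34.4/3.2) = 100 − 20.63 = 79.37 dB.
woodworking router: 91 − 20·log₁₀(6.4/2.9) = 91 − 6.88 = 84.12 dB.
server rack: 61 − 20·log₁₀(44.8/3.4) = 61 − 22.40 = 38.60 dB.
Σ 10^(L/10) = 6.273e+08 → L_total = 10·log₁₀(6.273e+08) = 87.97 dB.

88.0 dB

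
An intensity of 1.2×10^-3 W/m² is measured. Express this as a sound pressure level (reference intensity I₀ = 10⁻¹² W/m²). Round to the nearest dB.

L = 10·log₁₀(I/I₀) = 10·log₁₀(1.2×10^-3/10⁻¹²) = 10·log₁₀(1.2×10^9).
L = 10·(0.0792 + 9) = 90.79 dB.

91 dB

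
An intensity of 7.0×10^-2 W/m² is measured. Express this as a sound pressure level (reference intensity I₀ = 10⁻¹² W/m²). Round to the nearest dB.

Dividing by I₀ shifts the exponent by 12: I/I₀ = 7.0×10^10.
L = 10·(0.8451 + 10) = 108.45 dB.

108 dB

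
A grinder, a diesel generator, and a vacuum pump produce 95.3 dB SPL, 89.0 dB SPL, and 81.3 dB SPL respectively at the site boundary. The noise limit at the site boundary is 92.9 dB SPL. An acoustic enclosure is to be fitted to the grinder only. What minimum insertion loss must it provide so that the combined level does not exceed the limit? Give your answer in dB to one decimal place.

Fixed contribution from the other sources: Σ 10^(L/10) = 10^(89.0/10) + 10^(81.3/10) = 9.292e+08 (89.68 dB SPL).
The limit corresponds to 10^(92.9/10) = 1.950e+09; subtracting the fixed part leaves 1.021e+09 for the grinder, i.e. 90.09 dB SPL.
Required insertion loss = 95.3 − 90.09 = 5.21 dB.

5.2 dB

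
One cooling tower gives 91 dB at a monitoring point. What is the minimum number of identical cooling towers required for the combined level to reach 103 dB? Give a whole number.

The shortfall is 103 − 91 = 12.0 dB, and N units add 10·log₁₀ N, so need 10·log₁₀ N ≥ 12.0.
N ≥ 10^(12.0/10) = 15.849, so N = 16.

16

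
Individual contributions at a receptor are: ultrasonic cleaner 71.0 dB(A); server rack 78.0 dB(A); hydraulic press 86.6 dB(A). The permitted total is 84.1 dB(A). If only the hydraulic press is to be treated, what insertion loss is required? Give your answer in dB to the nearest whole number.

4 dB

Everything except the hydraulic press sums to 10^(71.0/10) + 10^(78.0/10) = 7.568e+07 in linear terms, 78.79 dB(A).
To meet 84.1 dB(A) overall, the treated hydraulic press may contribute at most 10^(84.1/10) − 7.568e+07 = 1.814e+08, i.e. 82.59 dB(A).
Required insertion loss = 86.6 − 82.59 = 4.01 dB.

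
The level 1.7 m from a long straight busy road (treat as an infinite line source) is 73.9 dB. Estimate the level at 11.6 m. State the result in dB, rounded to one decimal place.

65.6 dB

For a line source, L₂ = L₁ − 10·log₁₀(r₂/r₁).
L₂ = 73.9 − 10·log₁₀(11.6/1.7) = 73.9 − 8.340 = 65.56 dB.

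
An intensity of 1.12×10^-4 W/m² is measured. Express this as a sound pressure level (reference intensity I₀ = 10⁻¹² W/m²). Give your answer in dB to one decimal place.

80.5 dB

L = 10·log₁₀(I/I₀) = 10·log₁₀(1.12×10^-4/10⁻¹²) = 10·log₁₀(1.12×10^8).
L = 10·(0.0492 + 8) = 80.49 dB.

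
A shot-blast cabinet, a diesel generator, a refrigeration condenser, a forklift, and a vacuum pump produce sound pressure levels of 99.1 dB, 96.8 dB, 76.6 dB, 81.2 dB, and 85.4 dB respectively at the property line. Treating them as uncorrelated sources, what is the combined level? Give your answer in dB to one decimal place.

101.3 dB

For uncorrelated sources the intensities add, so convert each level to linear form, sum, and take 10·log₁₀ of the total.
Σ 10^(L/10) = 10^(99.1/10) + 10^(96.8/10) + 10^(76.6/10) + 10^(81.2/10) + 10^(85.4/10) = 1.344e+10.
L_total = 10·log₁₀(1.344e+10) = 101.28 dB.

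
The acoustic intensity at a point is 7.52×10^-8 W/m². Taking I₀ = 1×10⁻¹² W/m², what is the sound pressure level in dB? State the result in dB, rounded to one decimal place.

48.8 dB

I/I₀ = 7.52×10^-8/10⁻¹² = 7.52×10^4, and L = 10·log₁₀(I/I₀).
L = 10·(0.8762 + 4) = 48.76 dB.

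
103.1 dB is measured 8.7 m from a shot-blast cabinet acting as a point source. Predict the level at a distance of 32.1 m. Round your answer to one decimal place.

91.8 dB

For a point source, L₂ = L₁ − 20·log₁₀(r₂/r₁).
L₂ = 103.1 − 20·log₁₀(32.1/8.7) = 103.1 − 11.340 = 91.76 dB.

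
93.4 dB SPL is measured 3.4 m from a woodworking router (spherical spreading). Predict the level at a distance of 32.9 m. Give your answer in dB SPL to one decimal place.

73.7 dB SPL

Spherical spreading from a point source gives a 20·log₁₀(r₂/r₁) drop.
L₂ = 93.4 − 20·log₁₀(32.9/3.4) = 93.4 − 19.714 = 73.69 dB SPL.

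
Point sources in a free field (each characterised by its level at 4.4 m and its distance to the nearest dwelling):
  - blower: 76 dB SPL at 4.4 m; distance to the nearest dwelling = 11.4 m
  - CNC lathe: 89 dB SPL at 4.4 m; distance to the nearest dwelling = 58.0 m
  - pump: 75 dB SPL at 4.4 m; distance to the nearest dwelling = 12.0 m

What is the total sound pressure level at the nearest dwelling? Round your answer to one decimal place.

Apply inverse-square spreading to bring every level to the receiver, then sum 10^(L/10).
blower: 76 − 20·log₁₀(11.4/4.4) = 76 − 8.27 = 67.73 dB SPL.
CNC lathe: 89 − 20·log₁₀(58.0/4.4) = 89 − 22.40 = 66.60 dB SPL.
pump: 75 − 20·log₁₀(12.0/4.4) = 75 − 8.71 = 66.29 dB SPL.
Σ 10^(L/10) = 1.475e+07 → L_total = 10·log₁₀(1.475e+07) = 71.69 dB SPL.

71.7 dB SPL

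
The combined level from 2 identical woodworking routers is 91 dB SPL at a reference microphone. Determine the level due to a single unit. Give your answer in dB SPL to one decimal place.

2 equal contributions raise the level by 10·log₁₀ 2 = 3.010 dB, so each unit alone gives 91 − 3.010.

88.0 dB SPL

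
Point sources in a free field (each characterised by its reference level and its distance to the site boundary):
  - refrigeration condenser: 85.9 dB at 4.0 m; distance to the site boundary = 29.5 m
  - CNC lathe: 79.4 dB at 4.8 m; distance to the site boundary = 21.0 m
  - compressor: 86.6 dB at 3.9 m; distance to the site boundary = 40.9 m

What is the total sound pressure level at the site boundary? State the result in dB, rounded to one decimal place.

Propagate each source to the receiver with L = L_ref − 20·log₁₀(r/r_ref), then add intensities.
refrigeration condenser: 85.9 − 20·log₁₀(29.5/4.0) = 85.9 − 17.36 = 68.54 dB.
CNC lathe: 79.4 − 20·log₁₀(21.0/4.8) = 79.4 − 12.82 = 66.58 dB.
compressor: 86.6 − 20·log₁₀(40.9/3.9) = 86.6 − 20.41 = 66.19 dB.
Σ 10^(L/10) = 1.586e+07 → L_total = 10·log₁₀(1.586e+07) = 72.00 dB.

72.0 dB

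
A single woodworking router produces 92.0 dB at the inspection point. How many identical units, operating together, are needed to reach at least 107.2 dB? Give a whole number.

34

Need L₁ + 10·log₁₀ N ≥ 107.2, i.e. log₁₀ N ≥ 1.52.
N ≥ 10^(15.2/10) = 33.113, so N = 34.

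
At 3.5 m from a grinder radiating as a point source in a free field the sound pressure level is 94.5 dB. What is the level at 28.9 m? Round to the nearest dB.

For a point source, L₂ = L₁ − 20·log₁₀(r₂/r₁).
L₂ = 94.5 − 20·log₁₀(28.9/3.5) = 94.5 − 18.337 = 76.16 dB.

76 dB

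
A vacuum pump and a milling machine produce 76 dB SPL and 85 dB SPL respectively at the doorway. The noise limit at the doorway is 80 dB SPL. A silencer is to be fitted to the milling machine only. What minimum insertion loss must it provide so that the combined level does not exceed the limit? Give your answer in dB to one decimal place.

The untreated sources together contribute 10^(76/10) = 3.981e+07, i.e. 76.00 dB SPL.
The limit corresponds to 10^(80/10) = 1.000e+08; subtracting the fixed part leaves 6.019e+07 for the milling machine, i.e. 77.80 dB SPL.
Required insertion loss = 85 − 77.80 = 7.20 dB.

7.2 dB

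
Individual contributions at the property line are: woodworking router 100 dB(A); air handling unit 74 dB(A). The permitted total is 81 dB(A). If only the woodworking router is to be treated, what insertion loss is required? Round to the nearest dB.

The untreated sources together contribute 10^(74/10) = 2.512e+07, i.e. 74.00 dB(A).
The limit corresponds to 10^(81/10) = 1.259e+08; subtracting the fixed part leaves 1.008e+08 for the woodworking router, i.e. 80.03 dB(A).
So the woodworking router must be reduced from 100 to 80.03 dB(A): IL = 19.97 dB.

20 dB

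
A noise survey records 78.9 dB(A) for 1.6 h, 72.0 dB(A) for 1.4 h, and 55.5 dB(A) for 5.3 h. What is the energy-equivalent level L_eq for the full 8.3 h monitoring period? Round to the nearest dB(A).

73 dB(A)

The energy average is taken in the linear domain: L_eq = 10·log₁₀[(Σ tᵢ·10^(Lᵢ/10))/T], T = 8.3 h.
Σ tᵢ·10^(Lᵢ/10) = 1.6·10^(78.9/10) + 1.4·10^(72.0/10) + 5.3·10^(55.5/10) = 1.483e+08.
L_eq = 10·log₁₀(1.483e+08/8.3) = 72.52 dB(A).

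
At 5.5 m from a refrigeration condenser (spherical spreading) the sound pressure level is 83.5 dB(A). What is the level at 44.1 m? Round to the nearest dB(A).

65 dB(A)

Spherical spreading from a point source gives a 20·log₁₀(r₂/r₁) drop.
L₂ = 83.5 − 20·log₁₀(44.1/5.5) = 83.5 − 18.082 = 65.42 dB(A).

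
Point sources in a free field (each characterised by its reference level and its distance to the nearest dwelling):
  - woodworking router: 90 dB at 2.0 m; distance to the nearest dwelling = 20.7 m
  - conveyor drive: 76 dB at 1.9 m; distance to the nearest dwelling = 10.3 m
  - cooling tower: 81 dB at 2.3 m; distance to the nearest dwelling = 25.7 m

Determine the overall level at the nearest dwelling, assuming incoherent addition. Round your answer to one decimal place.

70.7 dB

Propagate each source to the receiver with L = L_ref − 20·log₁₀(r/r_ref), then add intensities.
woodworking router: 90 − 20·log₁₀(20.7/2.0) = 90 − 20.30 = 69.70 dB.
conveyor drive: 76 − 20·log₁₀(10.3/1.9) = 76 − 14.68 = 61.32 dB.
cooling tower: 81 − 20·log₁₀(25.7/2.3) = 81 − 20.96 = 60.04 dB.
Σ 10^(L/10) = 1.170e+07 → L_total = 10·log₁₀(1.170e+07) = 70.68 dB.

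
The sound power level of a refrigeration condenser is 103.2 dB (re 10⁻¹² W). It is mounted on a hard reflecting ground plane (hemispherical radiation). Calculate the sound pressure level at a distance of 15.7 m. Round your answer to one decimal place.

L_p = L_w − 10·log₁₀(2π·r²) with r = 15.7 m.
2π·r² = 1549 m², 10·log₁₀ of that is 31.900 dB.
L_p = 103.2 − 31.900 = 71.30 dB.

71.3 dB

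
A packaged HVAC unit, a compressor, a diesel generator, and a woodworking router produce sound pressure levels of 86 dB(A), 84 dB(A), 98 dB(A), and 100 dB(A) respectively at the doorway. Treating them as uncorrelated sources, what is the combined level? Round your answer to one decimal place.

Incoherent sources combine by intensity addition: L_total = 10·log₁₀(Σ 10^(L_i/10)).
Σ 10^(L/10) = 10^(86/10) + 10^(84/10) + 10^(98/10) + 10^(100/10) = 1.696e+10.
L_total = 10·log₁₀(1.696e+10) = 102.29 dB(A).

102.3 dB(A)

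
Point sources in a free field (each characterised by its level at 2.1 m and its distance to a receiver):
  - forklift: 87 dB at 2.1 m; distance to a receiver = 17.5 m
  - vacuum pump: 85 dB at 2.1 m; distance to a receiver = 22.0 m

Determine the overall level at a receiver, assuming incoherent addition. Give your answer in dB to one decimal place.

70.0 dB

Apply inverse-square spreading to bring every level to the receiver, then sum 10^(L/10).
forklift: 87 − 20·log₁₀(17.5/2.1) = 87 − 18.42 = 68.58 dB.
vacuum pump: 85 − 20·log₁₀(22.0/2.1) = 85 − 20.40 = 64.60 dB.
Σ 10^(L/10) = 1.010e+07 → L_total = 10·log₁₀(1.010e+07) = 70.04 dB.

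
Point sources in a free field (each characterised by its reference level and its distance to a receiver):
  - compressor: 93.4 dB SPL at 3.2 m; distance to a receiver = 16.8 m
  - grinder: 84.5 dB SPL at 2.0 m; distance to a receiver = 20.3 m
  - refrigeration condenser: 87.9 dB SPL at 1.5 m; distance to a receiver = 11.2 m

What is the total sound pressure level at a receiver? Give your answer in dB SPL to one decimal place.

Apply inverse-square spreading to bring every level to the receiver, then sum 10^(L/10).
compressor: 93.4 − 20·log₁₀(16.8/3.2) = 93.4 − 14.40 = 79.00 dB SPL.
grinder: 84.5 − 20·log₁₀(20.3/2.0) = 84.5 − 20.13 = 64.37 dB SPL.
refrigeration condenser: 87.9 − 20·log₁₀(11.2/1.5) = 87.9 − 17.46 = 70.44 dB SPL.
Σ 10^(L/10) = 9.317e+07 → L_total = 10·log₁₀(9.317e+07) = 79.69 dB SPL.

79.7 dB SPL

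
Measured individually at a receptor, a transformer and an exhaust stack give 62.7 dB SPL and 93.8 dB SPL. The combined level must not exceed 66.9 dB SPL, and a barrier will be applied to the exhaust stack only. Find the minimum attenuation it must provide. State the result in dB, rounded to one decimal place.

Fixed contribution from the other source: Σ 10^(L/10) = 10^(62.7/10) = 1.862e+06 (62.70 dB SPL).
The limit corresponds to 10^(66.9/10) = 4.898e+06; subtracting the fixed part leaves 3.036e+06 for the exhaust stack, i.e. 64.82 dB SPL.
So the exhaust stack must be reduced from 93.8 to 64.82 dB SPL: IL = 28.98 dB.

29.0 dB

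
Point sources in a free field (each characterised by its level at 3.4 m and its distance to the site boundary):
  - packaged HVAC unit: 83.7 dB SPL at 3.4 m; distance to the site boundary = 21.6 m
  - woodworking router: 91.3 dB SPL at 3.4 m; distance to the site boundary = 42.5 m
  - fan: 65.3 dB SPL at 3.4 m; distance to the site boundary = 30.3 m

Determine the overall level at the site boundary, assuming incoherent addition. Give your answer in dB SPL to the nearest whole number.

Apply inverse-square spreading to bring every level to the receiver, then sum 10^(L/10).
packaged HVAC unit: 83.7 − 20·log₁₀(21.6/3.4) = 83.7 − 16.06 = 67.64 dB SPL.
woodworking router: 91.3 − 20·log₁₀(42.5/3.4) = 91.3 − 21.94 = 69.36 dB SPL.
fan: 65.3 − 20·log₁₀(30.3/3.4) = 65.3 − 19.00 = 46.30 dB SPL.
Σ 10^(L/10) = 1.448e+07 → L_total = 10·log₁₀(1.448e+07) = 71.61 dB SPL.

72 dB SPL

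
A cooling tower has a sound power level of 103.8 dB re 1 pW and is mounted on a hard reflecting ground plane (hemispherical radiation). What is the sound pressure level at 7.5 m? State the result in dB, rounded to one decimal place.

Free-field hemispherical radiation: L_p = L_w − 10·log₁₀(2π·r²), r = 7.5 m.
2π·r² = 353.4 m², 10·log₁₀ of that is 25.483 dB.
L_p = 103.8 − 25.483 = 78.32 dB.

78.3 dB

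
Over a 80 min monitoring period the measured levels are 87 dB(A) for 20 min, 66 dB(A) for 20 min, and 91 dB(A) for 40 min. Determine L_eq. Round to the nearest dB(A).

89 dB(A)

The energy average is taken in the linear domain: L_eq = 10·log₁₀[(Σ tᵢ·10^(Lᵢ/10))/T], T = 80 min.
Σ tᵢ·10^(Lᵢ/10) = 20·10^(87/10) + 20·10^(66/10) + 40·10^(91/10) = 6.046e+10.
L_eq = 10·log₁₀(6.046e+10/80) = 88.78 dB(A).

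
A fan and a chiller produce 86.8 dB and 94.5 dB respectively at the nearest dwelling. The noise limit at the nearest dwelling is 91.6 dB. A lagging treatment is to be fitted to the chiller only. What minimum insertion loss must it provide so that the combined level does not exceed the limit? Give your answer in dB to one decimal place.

Everything except the chiller sums to 10^(86.8/10) = 4.786e+08 in linear terms, 86.80 dB.
To meet 91.6 dB overall, the treated chiller may contribute at most 10^(91.6/10) − 4.786e+08 = 9.668e+08, i.e. 89.85 dB.
So the chiller must be reduced from 94.5 to 89.85 dB: IL = 4.65 dB.

4.6 dB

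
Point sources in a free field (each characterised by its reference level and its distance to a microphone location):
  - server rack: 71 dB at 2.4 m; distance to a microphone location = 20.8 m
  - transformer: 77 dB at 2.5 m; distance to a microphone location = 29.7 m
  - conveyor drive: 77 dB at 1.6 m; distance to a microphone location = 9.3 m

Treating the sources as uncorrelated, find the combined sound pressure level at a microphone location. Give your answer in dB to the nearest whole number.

Propagate each source to the receiver with L = L_ref − 20·log₁₀(r/r_ref), then add intensities.
server rack: 71 − 20·log₁₀(20.8/2.4) = 71 − 18.76 = 52.24 dB.
transformer: 77 − 20·log₁₀(29.7/2.5) = 77 − 21.50 = 55.50 dB.
conveyor drive: 77 − 20·log₁₀(9.3/1.6) = 77 − 15.29 = 61.71 dB.
Σ 10^(L/10) = 2.006e+06 → L_total = 10·log₁₀(2.006e+06) = 63.02 dB.

63 dB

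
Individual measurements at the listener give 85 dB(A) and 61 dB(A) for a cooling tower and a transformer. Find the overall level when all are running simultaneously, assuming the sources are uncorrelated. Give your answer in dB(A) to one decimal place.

85.0 dB(A)

For uncorrelated sources the intensities add, so convert each level to linear form, sum, and take 10·log₁₀ of the total.
Σ 10^(L/10) = 10^(85/10) + 10^(61/10) = 3.175e+08.
L_total = 10·log₁₀(3.175e+08) = 85.02 dB(A).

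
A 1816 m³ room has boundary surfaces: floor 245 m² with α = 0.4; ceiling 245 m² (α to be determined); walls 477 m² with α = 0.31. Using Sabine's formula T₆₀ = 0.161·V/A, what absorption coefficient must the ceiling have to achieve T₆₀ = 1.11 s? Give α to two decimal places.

0.07

From T₆₀ = 0.161·V/A, the target T₆₀ = 1.11 s needs A = 0.161·1816/1.11 = 263.40 m².
Absorption from the other surfaces = 245·0.4 + 477·0.31 = 245.87 m², so the ceiling must supply 17.53 m² over 245 m².
α = 17.53/245 = 0.072.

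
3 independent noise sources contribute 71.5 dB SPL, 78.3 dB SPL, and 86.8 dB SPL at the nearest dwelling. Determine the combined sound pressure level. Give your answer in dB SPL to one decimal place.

87.5 dB SPL

For uncorrelated sources the intensities add, so convert each level to linear form, sum, and take 10·log₁₀ of the total.
Σ 10^(L/10) = 10^(71.5/10) + 10^(78.3/10) + 10^(86.8/10) = 5.604e+08.
L_total = 10·log₁₀(5.604e+08) = 87.48 dB SPL.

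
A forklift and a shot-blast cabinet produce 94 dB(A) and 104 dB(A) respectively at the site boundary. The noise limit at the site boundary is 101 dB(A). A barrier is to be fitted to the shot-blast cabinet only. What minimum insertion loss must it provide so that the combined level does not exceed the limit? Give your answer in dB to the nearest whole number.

The untreated sources together contribute 10^(94/10) = 2.512e+09, i.e. 94.00 dB(A).
To meet 101 dB(A) overall, the treated shot-blast cabinet may contribute at most 10^(101/10) − 2.512e+09 = 1.008e+10, i.e. 100.03 dB(A).
Required insertion loss = 104 − 100.03 = 3.97 dB.

4 dB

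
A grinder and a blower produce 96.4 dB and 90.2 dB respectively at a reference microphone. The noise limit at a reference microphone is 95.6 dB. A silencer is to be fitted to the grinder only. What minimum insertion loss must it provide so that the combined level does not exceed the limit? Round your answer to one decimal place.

2.3 dB

Everything except the grinder sums to 10^(90.2/10) = 1.047e+09 in linear terms, 90.20 dB.
To meet 95.6 dB overall, the treated grinder may contribute at most 10^(95.6/10) − 1.047e+09 = 2.584e+09, i.e. 94.12 dB.
So the grinder must be reduced from 96.4 to 94.12 dB: IL = 2.28 dB.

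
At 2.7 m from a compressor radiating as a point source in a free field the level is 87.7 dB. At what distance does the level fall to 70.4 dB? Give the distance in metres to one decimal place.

For a point source L₁ − L₂ = 20·log₁₀(r₂/r₁), so r₂ = r₁·10^((L₁−L₂)/20).
r₂ = 2.7·10^((87.7−70.4)/20) = 2.7·10^(17.3/20) = 19.79 m.

19.8 m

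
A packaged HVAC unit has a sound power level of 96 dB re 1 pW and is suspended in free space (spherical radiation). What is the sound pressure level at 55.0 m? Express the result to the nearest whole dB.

50 dB

L_p = L_w − 10·log₁₀(4π·r²) with r = 55.0 m.
4π·r² = 3.801e+04 m², 10·log₁₀ of that is 45.799 dB.
L_p = 96 − 45.799 = 50.20 dB.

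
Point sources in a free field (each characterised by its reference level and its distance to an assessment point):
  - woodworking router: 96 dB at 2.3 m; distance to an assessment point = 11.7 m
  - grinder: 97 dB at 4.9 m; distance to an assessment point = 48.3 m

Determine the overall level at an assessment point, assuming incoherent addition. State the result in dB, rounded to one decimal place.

Apply inverse-square spreading to bring every level to the receiver, then sum 10^(L/10).
woodworking router: 96 − 20·log₁₀(11.7/2.3) = 96 − 14.13 = 81.87 dB.
grinder: 97 − 20·log₁₀(48.3/4.9) = 97 − 19.88 = 77.12 dB.
Σ 10^(L/10) = 2.054e+08 → L_total = 10·log₁₀(2.054e+08) = 83.13 dB.

83.1 dB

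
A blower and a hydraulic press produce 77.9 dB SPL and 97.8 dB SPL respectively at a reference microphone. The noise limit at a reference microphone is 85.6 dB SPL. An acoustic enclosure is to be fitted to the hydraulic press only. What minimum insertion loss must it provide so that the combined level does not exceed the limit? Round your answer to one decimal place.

Fixed contribution from the other source: Σ 10^(L/10) = 10^(77.9/10) = 6.166e+07 (77.90 dB SPL).
To meet 85.6 dB SPL overall, the treated hydraulic press may contribute at most 10^(85.6/10) − 6.166e+07 = 3.014e+08, i.e. 84.79 dB SPL.
So the hydraulic press must be reduced from 97.8 to 84.79 dB SPL: IL = 13.01 dB.

13.0 dB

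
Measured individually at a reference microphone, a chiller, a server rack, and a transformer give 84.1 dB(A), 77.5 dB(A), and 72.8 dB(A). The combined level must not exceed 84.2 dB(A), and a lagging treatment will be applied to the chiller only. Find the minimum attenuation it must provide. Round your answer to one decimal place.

1.4 dB

Fixed contribution from the other sources: Σ 10^(L/10) = 10^(77.5/10) + 10^(72.8/10) = 7.529e+07 (78.77 dB(A)).
To meet 84.2 dB(A) overall, the treated chiller may contribute at most 10^(84.2/10) − 7.529e+07 = 1.877e+08, i.e. 82.74 dB(A).
So the chiller must be reduced from 84.1 to 82.74 dB(A): IL = 1.36 dB.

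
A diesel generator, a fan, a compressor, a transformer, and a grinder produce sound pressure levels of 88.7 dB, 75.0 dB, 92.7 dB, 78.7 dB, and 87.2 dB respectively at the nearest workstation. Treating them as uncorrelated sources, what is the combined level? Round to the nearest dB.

For uncorrelated sources the intensities add, so convert each level to linear form, sum, and take 10·log₁₀ of the total.
Σ 10^(L/10) = 10^(88.7/10) + 10^(75.0/10) + 10^(92.7/10) + 10^(78.7/10) + 10^(87.2/10) = 3.234e+09.
L_total = 10·log₁₀(3.234e+09) = 95.10 dB.

95 dB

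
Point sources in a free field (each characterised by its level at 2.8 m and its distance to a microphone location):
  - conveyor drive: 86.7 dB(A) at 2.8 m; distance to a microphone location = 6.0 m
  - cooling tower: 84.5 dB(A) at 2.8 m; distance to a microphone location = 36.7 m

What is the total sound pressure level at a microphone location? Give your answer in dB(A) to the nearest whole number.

80 dB(A)

Propagate each source to the receiver with L = L_ref − 20·log₁₀(r/r_ref), then add intensities.
conveyor drive: 86.7 − 20·log₁₀(6.0/2.8) = 86.7 − 6.62 = 80.08 dB(A).
cooling tower: 84.5 − 20·log₁₀(36.7/2.8) = 84.5 − 22.35 = 62.15 dB(A).
Σ 10^(L/10) = 1.035e+08 → L_total = 10·log₁₀(1.035e+08) = 80.15 dB(A).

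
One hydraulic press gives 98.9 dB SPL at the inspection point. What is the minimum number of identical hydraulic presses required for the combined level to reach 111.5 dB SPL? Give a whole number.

19

N identical sources give L₁ + 10·log₁₀ N, so require 10·log₁₀ N ≥ 111.5 − 98.9 = 12.6 dB.
N ≥ 10^(12.6/10) = 18.197, so N = 19.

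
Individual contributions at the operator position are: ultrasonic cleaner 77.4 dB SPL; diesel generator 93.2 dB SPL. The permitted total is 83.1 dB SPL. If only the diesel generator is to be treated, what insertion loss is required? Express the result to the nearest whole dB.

Fixed contribution from the other source: Σ 10^(L/10) = 10^(77.4/10) = 5.495e+07 (77.40 dB SPL).
To meet 83.1 dB SPL overall, the treated diesel generator may contribute at most 10^(83.1/10) − 5.495e+07 = 1.492e+08, i.e. 81.74 dB SPL.
So the diesel generator must be reduced from 93.2 to 81.74 dB SPL: IL = 11.46 dB.

11 dB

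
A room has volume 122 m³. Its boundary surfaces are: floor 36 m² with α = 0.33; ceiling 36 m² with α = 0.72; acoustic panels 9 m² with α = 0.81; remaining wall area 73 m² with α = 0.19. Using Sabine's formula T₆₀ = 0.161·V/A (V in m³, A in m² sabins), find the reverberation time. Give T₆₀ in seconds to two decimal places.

0.33 s

A = Σ Sᵢαᵢ = 36·0.33 + 36·0.72 + 9·0.81 + 73·0.19 = 58.96 m².
T₆₀ = 0.161 × 122 / 58.96 = 0.333 s.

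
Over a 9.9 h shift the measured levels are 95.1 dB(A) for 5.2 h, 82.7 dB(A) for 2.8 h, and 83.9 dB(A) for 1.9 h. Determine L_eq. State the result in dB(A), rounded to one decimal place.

92.6 dB(A)

The energy average is taken in the linear domain: L_eq = 10·log₁₀[(Σ tᵢ·10^(Lᵢ/10))/T], T = 9.9 h.
Σ tᵢ·10^(Lᵢ/10) = 5.2·10^(95.1/10) + 2.8·10^(82.7/10) + 1.9·10^(83.9/10) = 1.781e+10.
L_eq = 10·log₁₀(1.781e+10/9.9) = 92.55 dB(A).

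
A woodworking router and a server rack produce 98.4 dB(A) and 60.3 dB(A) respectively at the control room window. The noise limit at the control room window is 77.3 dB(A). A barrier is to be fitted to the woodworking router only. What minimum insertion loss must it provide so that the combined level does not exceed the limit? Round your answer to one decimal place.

The untreated sources together contribute 10^(60.3/10) = 1.072e+06, i.e. 60.30 dB(A).
The limit corresponds to 10^(77.3/10) = 5.370e+07; subtracting the fixed part leaves 5.263e+07 for the woodworking router, i.e. 77.21 dB(A).
Required insertion loss = 98.4 − 77.21 = 21.19 dB.

21.2 dB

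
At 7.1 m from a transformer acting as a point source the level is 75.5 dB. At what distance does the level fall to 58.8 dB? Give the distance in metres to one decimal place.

For a point source L₁ − L₂ = 20·log₁₀(r₂/r₁), so r₂ = r₁·10^((L₁−L₂)/20).
r₂ = 7.1·10^((75.5−58.8)/20) = 7.1·10^(16.7/20) = 48.56 m.

48.6 m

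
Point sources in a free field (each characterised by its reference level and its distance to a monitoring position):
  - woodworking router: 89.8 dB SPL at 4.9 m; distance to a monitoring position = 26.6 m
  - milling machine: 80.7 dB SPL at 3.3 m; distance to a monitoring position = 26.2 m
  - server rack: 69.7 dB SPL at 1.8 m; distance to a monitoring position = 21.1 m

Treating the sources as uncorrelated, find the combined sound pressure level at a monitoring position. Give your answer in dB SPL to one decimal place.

Propagate each source to the receiver with L = L_ref − 20·log₁₀(r/r_ref), then add intensities.
woodworking router: 89.8 − 20·log₁₀(26.6/4.9) = 89.8 − 14.69 = 75.11 dB SPL.
milling machine: 80.7 − 20·log₁₀(26.2/3.3) = 80.7 − 18.00 = 62.70 dB SPL.
server rack: 69.7 − 20·log₁₀(21.1/1.8) = 69.7 − 21.38 = 48.32 dB SPL.
Σ 10^(L/10) = 3.434e+07 → L_total = 10·log₁₀(3.434e+07) = 75.36 dB SPL.

75.4 dB SPL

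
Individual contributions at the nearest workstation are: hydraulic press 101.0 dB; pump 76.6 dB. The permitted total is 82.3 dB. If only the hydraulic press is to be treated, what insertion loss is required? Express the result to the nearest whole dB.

Fixed contribution from the other source: Σ 10^(L/10) = 10^(76.6/10) = 4.571e+07 (76.60 dB).
The limit corresponds to 10^(82.3/10) = 1.698e+08; subtracting the fixed part leaves 1.241e+08 for the hydraulic press, i.e. 80.94 dB.
So the hydraulic press must be reduced from 101.0 to 80.94 dB: IL = 20.06 dB.

20 dB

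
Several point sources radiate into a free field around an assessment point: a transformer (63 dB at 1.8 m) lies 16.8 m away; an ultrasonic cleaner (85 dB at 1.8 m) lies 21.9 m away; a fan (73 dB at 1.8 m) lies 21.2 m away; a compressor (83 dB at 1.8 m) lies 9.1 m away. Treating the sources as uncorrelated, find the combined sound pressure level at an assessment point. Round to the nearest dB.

70 dB

First find each source's level at the receiver (point-source: −20·log₁₀(r/r_ref)), then combine on an intensity basis.
transformer: 63 − 20·log₁₀(16.8/1.8) = 63 − 19.40 = 43.60 dB.
ultrasonic cleaner: 85 − 20·log₁₀(21.9/1.8) = 85 − 21.70 = 63.30 dB.
fan: 73 − 20·log₁₀(21.2/1.8) = 73 − 21.42 = 51.58 dB.
compressor: 83 − 20·log₁₀(9.1/1.8) = 83 − 14.08 = 68.92 dB.
Σ 10^(L/10) = 1.011e+07 → L_total = 10·log₁₀(1.011e+07) = 70.05 dB.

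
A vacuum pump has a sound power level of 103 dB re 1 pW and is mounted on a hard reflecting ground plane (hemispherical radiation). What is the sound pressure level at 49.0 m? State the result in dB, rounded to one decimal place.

Free-field hemispherical radiation: L_p = L_w − 10·log₁₀(2π·r²), r = 49.0 m.
2π·r² = 1.509e+04 m², 10·log₁₀ of that is 41.786 dB.
L_p = 103 − 41.786 = 61.21 dB.

61.2 dB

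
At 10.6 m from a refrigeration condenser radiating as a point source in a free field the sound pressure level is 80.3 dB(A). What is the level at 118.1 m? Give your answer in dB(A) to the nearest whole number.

59 dB(A)

For a point source, L₂ = L₁ − 20·log₁₀(r₂/r₁).
L₂ = 80.3 − 20·log₁₀(118.1/10.6) = 80.3 − 20.939 = 59.36 dB(A).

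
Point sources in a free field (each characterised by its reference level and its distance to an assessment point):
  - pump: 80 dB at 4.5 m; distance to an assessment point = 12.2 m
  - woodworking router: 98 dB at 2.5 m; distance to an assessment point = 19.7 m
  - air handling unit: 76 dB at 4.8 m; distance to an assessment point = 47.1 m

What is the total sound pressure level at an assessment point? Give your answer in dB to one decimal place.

Apply inverse-square spreading to bring every level to the receiver, then sum 10^(L/10).
pump: 80 − 20·log₁₀(12.2/4.5) = 80 − 8.66 = 71.34 dB.
woodworking router: 98 − 20·log₁₀(19.7/2.5) = 98 − 17.93 = 80.07 dB.
air handling unit: 76 − 20·log₁₀(47.1/4.8) = 76 − 19.84 = 56.16 dB.
Σ 10^(L/10) = 1.156e+08 → L_total = 10·log₁₀(1.156e+08) = 80.63 dB.

80.6 dB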